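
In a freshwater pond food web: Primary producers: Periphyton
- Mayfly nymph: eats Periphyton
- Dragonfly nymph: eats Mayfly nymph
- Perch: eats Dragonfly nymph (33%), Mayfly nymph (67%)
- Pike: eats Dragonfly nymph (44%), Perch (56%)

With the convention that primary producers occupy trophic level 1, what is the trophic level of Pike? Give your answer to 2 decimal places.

Mayfly nymph: 1 + 1 = 2
Dragonfly nymph: 1 + 2 = 3
Perch: 1 + (0.33×3 + 0.67×2) = 3.33
Pike: 1 + (0.44×3 + 0.56×3.33) = 4.1848

4.18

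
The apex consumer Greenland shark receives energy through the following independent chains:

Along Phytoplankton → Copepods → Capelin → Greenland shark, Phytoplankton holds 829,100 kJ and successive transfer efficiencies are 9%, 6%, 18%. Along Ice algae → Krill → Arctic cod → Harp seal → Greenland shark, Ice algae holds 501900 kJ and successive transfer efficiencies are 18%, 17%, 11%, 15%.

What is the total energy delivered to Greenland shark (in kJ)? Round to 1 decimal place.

Via Phytoplankton: 829100 × 0.09 × 0.06 × 0.18 = 805.8852 kJ
Via Ice algae: 501900 × 0.18 × 0.17 × 0.11 × 0.15 = 253.40931 kJ
Total at Greenland shark: 805.8852 + 253.40931 = 1059.29451 kJ

1059.3 kJ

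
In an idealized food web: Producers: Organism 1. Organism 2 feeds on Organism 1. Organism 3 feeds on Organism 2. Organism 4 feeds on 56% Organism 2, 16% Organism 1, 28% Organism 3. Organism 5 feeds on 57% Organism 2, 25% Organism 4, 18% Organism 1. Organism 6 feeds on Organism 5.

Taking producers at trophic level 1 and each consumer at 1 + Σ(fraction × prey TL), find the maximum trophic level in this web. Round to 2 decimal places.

Organism 2: 1 + 1 = 2
Organism 3: 1 + 2 = 3
Organism 4: 1 + (0.56×2 + 0.16×1 + 0.28×3) = 3.12
Organism 5: 1 + (0.57×2 + 0.25×3.12 + 0.18×1) = 3.1
Organism 6: 1 + 3.1 = 4.1

4.10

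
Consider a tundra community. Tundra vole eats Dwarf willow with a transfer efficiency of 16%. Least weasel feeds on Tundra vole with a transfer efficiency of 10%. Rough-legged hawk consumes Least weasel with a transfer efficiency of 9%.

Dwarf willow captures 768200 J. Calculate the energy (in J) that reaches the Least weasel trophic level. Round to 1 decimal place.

Tundra vole: 768200 × 0.16 = 122912 J
Least weasel: 122912 × 0.1 = 12291.2 J

12291.2 J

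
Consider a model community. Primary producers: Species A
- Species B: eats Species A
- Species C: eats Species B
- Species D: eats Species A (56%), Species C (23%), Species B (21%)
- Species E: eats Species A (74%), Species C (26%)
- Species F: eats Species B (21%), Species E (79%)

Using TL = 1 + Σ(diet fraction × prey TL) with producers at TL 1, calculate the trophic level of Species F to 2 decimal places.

3.41

Species B: 1 + 1 = 2
Species C: 1 + 2 = 3
Species D: 1 + (0.56×1 + 0.23×3 + 0.21×2) = 2.67
Species E: 1 + (0.74×1 + 0.26×3) = 2.52
Species F: 1 + (0.21×2 + 0.79×2.52) = 3.4108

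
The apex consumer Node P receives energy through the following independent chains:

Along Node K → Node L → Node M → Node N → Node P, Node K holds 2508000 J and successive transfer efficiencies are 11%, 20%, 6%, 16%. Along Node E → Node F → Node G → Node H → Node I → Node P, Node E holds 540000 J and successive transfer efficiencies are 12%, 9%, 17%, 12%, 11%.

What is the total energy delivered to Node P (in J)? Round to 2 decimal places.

542.78 J

Via Node K: 2508000 × 0.11 × 0.2 × 0.06 × 0.16 = 529.6896 J
Via Node E: 540000 × 0.12 × 0.09 × 0.17 × 0.12 × 0.11 = 13.087008 J
Total at Node P: 529.6896 + 13.087008 = 542.776608 J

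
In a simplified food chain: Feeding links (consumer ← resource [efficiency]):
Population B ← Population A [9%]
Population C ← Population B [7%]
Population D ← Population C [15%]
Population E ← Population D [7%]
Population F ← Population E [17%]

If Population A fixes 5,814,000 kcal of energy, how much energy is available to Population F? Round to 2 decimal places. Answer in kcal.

Population B: 5814000 × 0.09 = 523260 kcal
Population C: 523260 × 0.07 = 36628.2 kcal
Population D: 36628.2 × 0.15 = 5494.23 kcal
Population E: 5494.23 × 0.07 = 384.5961 kcal
Population F: 384.5961 × 0.17 = 65.381337 kcal

65.38 kcal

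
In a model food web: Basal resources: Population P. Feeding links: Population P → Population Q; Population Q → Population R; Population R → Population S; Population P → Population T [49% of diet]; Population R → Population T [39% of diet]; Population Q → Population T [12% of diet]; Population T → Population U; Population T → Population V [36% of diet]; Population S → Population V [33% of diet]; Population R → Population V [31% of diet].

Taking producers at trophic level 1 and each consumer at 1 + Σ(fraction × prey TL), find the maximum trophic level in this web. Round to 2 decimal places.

Population Q: 1 + 1 = 2
Population R: 1 + 2 = 3
Population S: 1 + 3 = 4
Population T: 1 + (0.49×1 + 0.39×3 + 0.12×2) = 2.9
Population U: 1 + 2.9 = 3.9
Population V: 1 + (0.36×2.9 + 0.33×4 + 0.31×3) = 4.294

4.29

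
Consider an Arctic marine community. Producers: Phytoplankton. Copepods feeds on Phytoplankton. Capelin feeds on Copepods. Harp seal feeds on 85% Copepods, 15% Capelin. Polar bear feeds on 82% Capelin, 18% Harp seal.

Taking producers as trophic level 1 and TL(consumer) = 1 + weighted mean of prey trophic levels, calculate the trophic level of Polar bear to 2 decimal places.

Copepods: 1 + 1 = 2
Capelin: 1 + 2 = 3
Harp seal: 1 + (0.85×2 + 0.15×3) = 3.15
Polar bear: 1 + (0.82×3 + 0.18×3.15) = 4.027

4.03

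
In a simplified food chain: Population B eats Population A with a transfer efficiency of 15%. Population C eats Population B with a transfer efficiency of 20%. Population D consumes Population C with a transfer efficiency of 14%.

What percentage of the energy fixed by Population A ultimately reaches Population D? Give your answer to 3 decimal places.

0.420%

Product of link efficiencies: 0.15 × 0.2 × 0.14 = 0.0042
As a percentage: 0.0042 × 100 = 0.420%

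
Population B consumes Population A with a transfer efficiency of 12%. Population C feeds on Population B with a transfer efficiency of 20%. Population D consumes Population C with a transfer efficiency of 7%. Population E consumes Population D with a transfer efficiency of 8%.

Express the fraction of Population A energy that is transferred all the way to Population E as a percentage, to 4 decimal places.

Product of link efficiencies: 0.12 × 0.2 × 0.07 × 0.08 = 0.0001344
As a percentage: 0.0001344 × 100 = 0.0134%

0.0134%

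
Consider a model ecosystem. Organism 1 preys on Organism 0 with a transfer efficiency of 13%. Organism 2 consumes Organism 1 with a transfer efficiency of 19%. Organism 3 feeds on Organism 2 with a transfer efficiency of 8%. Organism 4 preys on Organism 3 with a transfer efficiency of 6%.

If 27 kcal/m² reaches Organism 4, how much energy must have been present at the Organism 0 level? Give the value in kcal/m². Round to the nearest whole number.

Cumulative transfer efficiency: 0.13 × 0.19 × 0.08 × 0.06 = 0.00011856
Organism 0 energy = 27 / 0.00011856 = 227733 kcal/m²

227733 kcal/m²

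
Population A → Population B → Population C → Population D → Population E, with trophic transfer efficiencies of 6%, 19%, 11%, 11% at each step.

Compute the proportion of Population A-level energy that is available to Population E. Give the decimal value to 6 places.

Product of link efficiencies: 0.06 × 0.19 × 0.11 × 0.11 = 0.00013794

0.000138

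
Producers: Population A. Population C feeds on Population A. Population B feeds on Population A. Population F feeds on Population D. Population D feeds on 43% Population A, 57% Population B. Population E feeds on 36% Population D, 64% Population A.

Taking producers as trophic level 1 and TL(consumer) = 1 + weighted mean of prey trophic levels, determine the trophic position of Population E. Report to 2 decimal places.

2.57

Population B: 1 + 1 = 2
Population C: 1 + 1 = 2
Population D: 1 + (0.43×1 + 0.57×2) = 2.57
Population E: 1 + (0.36×2.57 + 0.64×1) = 2.5652
Population F: 1 + 2.57 = 3.57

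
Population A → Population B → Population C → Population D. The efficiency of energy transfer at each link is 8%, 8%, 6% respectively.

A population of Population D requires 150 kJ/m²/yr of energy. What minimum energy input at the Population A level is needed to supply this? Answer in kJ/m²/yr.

390625 kJ/m²/yr

Cumulative transfer efficiency: 0.08 × 0.08 × 0.06 = 0.000384
Population A energy = 150 / 0.000384 = 390625 kJ/m²/yr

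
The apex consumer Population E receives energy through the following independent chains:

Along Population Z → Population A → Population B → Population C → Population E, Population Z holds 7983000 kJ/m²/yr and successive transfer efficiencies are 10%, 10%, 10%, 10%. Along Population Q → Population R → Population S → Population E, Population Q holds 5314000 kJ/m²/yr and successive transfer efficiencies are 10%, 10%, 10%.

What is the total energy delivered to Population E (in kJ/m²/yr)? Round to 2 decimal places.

Via Population Z: 7983000 × 0.1 × 0.1 × 0.1 × 0.1 = 798.3 kJ/m²/yr
Via Population Q: 5314000 × 0.1 × 0.1 × 0.1 = 5314 kJ/m²/yr
Total at Population E: 798.3 + 5314 = 6112.3 kJ/m²/yr

6112.30 kJ/m²/yr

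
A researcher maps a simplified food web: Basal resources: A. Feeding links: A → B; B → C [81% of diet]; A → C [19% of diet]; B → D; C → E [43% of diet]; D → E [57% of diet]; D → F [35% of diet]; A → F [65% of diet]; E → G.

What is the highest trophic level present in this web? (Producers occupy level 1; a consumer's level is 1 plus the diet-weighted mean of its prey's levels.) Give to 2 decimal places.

B: 1 + 1 = 2
C: 1 + (0.81×2 + 0.19×1) = 2.81
D: 1 + 2 = 3
E: 1 + (0.43×2.81 + 0.57×3) = 3.9183
F: 1 + (0.35×3 + 0.65×1) = 2.7
G: 1 + 3.9183 = 4.9183

4.92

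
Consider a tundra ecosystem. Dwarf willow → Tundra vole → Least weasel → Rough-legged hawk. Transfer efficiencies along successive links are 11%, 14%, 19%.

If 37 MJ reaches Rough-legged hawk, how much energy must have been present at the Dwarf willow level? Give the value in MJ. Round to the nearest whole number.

12645 MJ

Cumulative transfer efficiency: 0.11 × 0.14 × 0.19 = 0.002926
Dwarf willow energy = 37 / 0.002926 = 12645 MJ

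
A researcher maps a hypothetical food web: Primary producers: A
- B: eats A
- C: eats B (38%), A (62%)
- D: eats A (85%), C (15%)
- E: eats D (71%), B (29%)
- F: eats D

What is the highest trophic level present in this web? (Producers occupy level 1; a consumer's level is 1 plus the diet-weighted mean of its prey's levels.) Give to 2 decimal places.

3.21

B: 1 + 1 = 2
C: 1 + (0.38×2 + 0.62×1) = 2.38
D: 1 + (0.85×1 + 0.15×2.38) = 2.207
E: 1 + (0.71×2.207 + 0.29×2) = 3.14697
F: 1 + 2.207 = 3.207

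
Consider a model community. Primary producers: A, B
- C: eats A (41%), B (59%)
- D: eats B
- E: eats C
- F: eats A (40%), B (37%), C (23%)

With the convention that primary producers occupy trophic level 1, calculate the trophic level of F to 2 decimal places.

C: 1 + (0.41×1 + 0.59×1) = 2
D: 1 + 1 = 2
E: 1 + 2 = 3
F: 1 + (0.4×1 + 0.37×1 + 0.23×2) = 2.23

2.23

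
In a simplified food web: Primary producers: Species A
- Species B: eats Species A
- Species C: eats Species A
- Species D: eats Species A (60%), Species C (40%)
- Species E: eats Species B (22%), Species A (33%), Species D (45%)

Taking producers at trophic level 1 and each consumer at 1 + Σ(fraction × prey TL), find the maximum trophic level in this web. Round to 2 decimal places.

2.85

Species B: 1 + 1 = 2
Species C: 1 + 1 = 2
Species D: 1 + (0.6×1 + 0.4×2) = 2.4
Species E: 1 + (0.22×2 + 0.33×1 + 0.45×2.4) = 2.85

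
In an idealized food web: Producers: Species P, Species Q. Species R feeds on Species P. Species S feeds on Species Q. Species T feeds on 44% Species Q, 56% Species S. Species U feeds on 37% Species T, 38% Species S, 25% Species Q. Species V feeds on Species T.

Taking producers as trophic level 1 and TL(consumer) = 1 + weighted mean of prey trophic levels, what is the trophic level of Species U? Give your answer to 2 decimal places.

Species R: 1 + 1 = 2
Species S: 1 + 1 = 2
Species T: 1 + (0.44×1 + 0.56×2) = 2.56
Species U: 1 + (0.37×2.56 + 0.38×2 + 0.25×1) = 2.9572
Species V: 1 + 2.56 = 3.56

2.96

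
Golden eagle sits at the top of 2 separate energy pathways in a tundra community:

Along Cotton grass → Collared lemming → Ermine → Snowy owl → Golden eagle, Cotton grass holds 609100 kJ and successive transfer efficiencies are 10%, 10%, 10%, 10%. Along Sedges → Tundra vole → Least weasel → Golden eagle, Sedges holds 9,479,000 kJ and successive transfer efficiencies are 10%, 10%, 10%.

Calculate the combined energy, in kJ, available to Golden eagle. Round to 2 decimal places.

9539.91 kJ

Via Cotton grass: 609100 × 0.1 × 0.1 × 0.1 × 0.1 = 60.91 kJ
Via Sedges: 9479000 × 0.1 × 0.1 × 0.1 = 9479 kJ
Total at Golden eagle: 60.91 + 9479 = 9539.91 kJ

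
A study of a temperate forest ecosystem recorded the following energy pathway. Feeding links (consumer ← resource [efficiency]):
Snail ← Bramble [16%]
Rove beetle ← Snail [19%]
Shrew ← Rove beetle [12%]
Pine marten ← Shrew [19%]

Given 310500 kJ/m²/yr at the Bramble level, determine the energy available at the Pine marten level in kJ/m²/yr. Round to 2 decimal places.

215.21 kJ/m²/yr

Snail: 310500 × 0.16 = 49680 kJ/m²/yr
Rove beetle: 49680 × 0.19 = 9439.2 kJ/m²/yr
Shrew: 9439.2 × 0.12 = 1132.704 kJ/m²/yr
Pine marten: 1132.704 × 0.19 = 215.21376 kJ/m²/yr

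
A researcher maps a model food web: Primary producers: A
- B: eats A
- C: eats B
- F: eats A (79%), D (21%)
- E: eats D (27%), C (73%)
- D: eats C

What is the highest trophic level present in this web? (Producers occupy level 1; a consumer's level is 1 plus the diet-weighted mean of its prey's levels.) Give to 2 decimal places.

B: 1 + 1 = 2
C: 1 + 2 = 3
D: 1 + 3 = 4
E: 1 + (0.27×4 + 0.73×3) = 4.27
F: 1 + (0.79×1 + 0.21×4) = 2.63

4.27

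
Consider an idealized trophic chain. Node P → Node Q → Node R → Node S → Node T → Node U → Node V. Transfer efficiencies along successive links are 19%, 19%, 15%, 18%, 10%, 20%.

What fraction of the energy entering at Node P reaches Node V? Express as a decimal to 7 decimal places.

Product of link efficiencies: 0.19 × 0.19 × 0.15 × 0.18 × 0.1 × 0.2 = 0.000019494

0.0000195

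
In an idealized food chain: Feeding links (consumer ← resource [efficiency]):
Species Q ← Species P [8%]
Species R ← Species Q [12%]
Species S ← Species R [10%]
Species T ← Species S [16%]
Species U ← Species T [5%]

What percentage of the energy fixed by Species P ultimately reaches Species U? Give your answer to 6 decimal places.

0.000768%

Product of link efficiencies: 0.08 × 0.12 × 0.1 × 0.16 × 0.05 = 0.00000768
As a percentage: 0.00000768 × 100 = 0.000768%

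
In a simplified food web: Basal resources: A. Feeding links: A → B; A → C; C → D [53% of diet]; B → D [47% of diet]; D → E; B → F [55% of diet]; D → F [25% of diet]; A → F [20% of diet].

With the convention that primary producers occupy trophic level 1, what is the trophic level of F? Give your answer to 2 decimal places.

3.05

B: 1 + 1 = 2
C: 1 + 1 = 2
D: 1 + (0.53×2 + 0.47×2) = 3
E: 1 + 3 = 4
F: 1 + (0.55×2 + 0.25×3 + 0.2×1) = 3.05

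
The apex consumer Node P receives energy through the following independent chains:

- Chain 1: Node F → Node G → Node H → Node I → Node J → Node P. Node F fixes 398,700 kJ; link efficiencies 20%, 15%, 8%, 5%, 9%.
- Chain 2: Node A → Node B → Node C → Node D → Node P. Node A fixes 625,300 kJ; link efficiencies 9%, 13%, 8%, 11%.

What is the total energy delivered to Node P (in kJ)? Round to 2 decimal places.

Chain 1: 398700 × 0.2 × 0.15 × 0.08 × 0.05 × 0.09 = 4.30596 kJ
Chain 2: 625300 × 0.09 × 0.13 × 0.08 × 0.11 = 64.380888 kJ
Total at Node P: 4.30596 + 64.380888 = 68.686848 kJ

68.69 kJ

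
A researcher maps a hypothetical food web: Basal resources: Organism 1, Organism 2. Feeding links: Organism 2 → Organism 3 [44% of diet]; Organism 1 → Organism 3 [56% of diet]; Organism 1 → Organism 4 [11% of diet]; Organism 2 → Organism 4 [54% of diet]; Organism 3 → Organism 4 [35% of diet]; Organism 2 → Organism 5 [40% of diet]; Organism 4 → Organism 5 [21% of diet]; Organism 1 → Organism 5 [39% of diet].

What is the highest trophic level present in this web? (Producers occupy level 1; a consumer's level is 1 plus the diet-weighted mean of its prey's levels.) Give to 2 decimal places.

2.35

Organism 3: 1 + (0.44×1 + 0.56×1) = 2
Organism 4: 1 + (0.11×1 + 0.54×1 + 0.35×2) = 2.35
Organism 5: 1 + (0.4×1 + 0.21×2.35 + 0.39×1) = 2.2835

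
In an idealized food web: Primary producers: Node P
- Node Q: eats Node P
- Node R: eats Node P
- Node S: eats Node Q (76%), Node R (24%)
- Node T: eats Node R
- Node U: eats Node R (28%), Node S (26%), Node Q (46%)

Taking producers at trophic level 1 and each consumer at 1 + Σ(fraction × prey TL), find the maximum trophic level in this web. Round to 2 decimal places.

Node Q: 1 + 1 = 2
Node R: 1 + 1 = 2
Node S: 1 + (0.76×2 + 0.24×2) = 3
Node T: 1 + 2 = 3
Node U: 1 + (0.28×2 + 0.26×3 + 0.46×2) = 3.26

3.26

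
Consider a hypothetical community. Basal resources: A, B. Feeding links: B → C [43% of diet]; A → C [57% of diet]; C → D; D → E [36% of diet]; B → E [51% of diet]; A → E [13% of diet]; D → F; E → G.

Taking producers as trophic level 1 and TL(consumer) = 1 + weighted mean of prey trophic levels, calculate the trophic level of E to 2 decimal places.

2.72

C: 1 + (0.43×1 + 0.57×1) = 2
D: 1 + 2 = 3
E: 1 + (0.36×3 + 0.51×1 + 0.13×1) = 2.72
F: 1 + 3 = 4
G: 1 + 2.72 = 3.72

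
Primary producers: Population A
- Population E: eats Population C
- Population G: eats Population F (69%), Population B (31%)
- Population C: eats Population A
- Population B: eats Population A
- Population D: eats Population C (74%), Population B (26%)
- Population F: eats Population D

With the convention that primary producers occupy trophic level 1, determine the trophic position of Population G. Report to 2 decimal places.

Population B: 1 + 1 = 2
Population C: 1 + 1 = 2
Population D: 1 + (0.74×2 + 0.26×2) = 3
Population E: 1 + 2 = 3
Population F: 1 + 3 = 4
Population G: 1 + (0.69×4 + 0.31×2) = 4.38

4.38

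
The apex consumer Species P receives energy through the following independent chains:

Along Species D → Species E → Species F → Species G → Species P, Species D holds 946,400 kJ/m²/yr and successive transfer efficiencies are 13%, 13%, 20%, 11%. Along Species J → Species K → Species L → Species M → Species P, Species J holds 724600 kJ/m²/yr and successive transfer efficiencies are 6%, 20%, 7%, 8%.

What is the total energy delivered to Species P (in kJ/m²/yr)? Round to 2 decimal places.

Via Species D: 946400 × 0.13 × 0.13 × 0.2 × 0.11 = 351.87152 kJ/m²/yr
Via Species J: 724600 × 0.06 × 0.2 × 0.07 × 0.08 = 48.69312 kJ/m²/yr
Total at Species P: 351.87152 + 48.69312 = 400.56464 kJ/m²/yr

400.56 kJ/m²/yr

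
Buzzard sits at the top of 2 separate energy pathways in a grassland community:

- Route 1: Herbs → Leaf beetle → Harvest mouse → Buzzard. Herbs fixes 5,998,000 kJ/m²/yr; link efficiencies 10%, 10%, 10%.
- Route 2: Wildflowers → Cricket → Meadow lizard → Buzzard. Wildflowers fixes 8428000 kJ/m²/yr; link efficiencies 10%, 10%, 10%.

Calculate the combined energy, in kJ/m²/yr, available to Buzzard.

14426 kJ/m²/yr

Route 1: 5998000 × 0.1 × 0.1 × 0.1 = 5998 kJ/m²/yr
Route 2: 8428000 × 0.1 × 0.1 × 0.1 = 8428 kJ/m²/yr
Total at Buzzard: 5998 + 8428 = 14426 kJ/m²/yr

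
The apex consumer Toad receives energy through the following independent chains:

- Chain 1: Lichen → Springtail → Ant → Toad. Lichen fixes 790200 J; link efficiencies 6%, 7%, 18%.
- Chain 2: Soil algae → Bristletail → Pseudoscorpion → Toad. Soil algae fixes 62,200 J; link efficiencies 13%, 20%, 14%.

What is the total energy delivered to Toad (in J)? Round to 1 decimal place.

Chain 1: 790200 × 0.06 × 0.07 × 0.18 = 597.3912 J
Chain 2: 62200 × 0.13 × 0.2 × 0.14 = 226.408 J
Total at Toad: 597.3912 + 226.408 = 823.7992 J

823.8 J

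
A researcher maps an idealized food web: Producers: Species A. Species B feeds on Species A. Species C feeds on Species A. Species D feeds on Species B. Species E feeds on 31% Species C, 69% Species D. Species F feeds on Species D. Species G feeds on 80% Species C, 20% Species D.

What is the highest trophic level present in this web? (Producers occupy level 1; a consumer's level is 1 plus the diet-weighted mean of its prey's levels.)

Species B: 1 + 1 = 2
Species C: 1 + 1 = 2
Species D: 1 + 2 = 3
Species E: 1 + (0.31×2 + 0.69×3) = 3.69
Species F: 1 + 3 = 4
Species G: 1 + (0.8×2 + 0.2×3) = 3.2

4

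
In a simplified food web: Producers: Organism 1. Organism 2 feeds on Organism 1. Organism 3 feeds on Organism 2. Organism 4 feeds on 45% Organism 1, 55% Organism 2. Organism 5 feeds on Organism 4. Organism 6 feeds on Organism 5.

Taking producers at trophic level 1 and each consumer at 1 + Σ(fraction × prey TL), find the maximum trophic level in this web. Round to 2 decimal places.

4.55

Organism 2: 1 + 1 = 2
Organism 3: 1 + 2 = 3
Organism 4: 1 + (0.45×1 + 0.55×2) = 2.55
Organism 5: 1 + 2.55 = 3.55
Organism 6: 1 + 3.55 = 4.55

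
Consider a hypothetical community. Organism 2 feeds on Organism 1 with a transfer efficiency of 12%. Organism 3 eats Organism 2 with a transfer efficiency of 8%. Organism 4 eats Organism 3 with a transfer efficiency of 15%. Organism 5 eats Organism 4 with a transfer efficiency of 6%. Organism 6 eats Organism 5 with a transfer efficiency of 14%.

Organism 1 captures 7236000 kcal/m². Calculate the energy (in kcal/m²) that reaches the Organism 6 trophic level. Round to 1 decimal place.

Organism 2: 7236000 × 0.12 = 868320 kcal/m²
Organism 3: 868320 × 0.08 = 69465.6 kcal/m²
Organism 4: 69465.6 × 0.15 = 10419.84 kcal/m²
Organism 5: 10419.84 × 0.06 = 625.1904 kcal/m²
Organism 6: 625.1904 × 0.14 = 87.526656 kcal/m²

87.5 kcal/m²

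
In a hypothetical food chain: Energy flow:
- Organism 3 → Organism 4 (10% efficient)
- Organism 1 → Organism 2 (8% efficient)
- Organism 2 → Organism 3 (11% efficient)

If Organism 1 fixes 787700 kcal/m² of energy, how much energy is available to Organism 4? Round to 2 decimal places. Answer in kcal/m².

693.18 kcal/m²

Organism 2: 787700 × 0.08 = 63016 kcal/m²
Organism 3: 63016 × 0.11 = 6931.76 kcal/m²
Organism 4: 6931.76 × 0.1 = 693.176 kcal/m²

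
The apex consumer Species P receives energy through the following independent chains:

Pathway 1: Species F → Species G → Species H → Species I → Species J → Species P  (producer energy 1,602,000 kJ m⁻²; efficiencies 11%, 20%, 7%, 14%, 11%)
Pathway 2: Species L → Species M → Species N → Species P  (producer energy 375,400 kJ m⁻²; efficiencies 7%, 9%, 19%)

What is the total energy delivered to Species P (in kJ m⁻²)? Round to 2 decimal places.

487.35 kJ m⁻²

Pathway 1: 1602000 × 0.11 × 0.2 × 0.07 × 0.14 × 0.11 = 37.993032 kJ m⁻²
Pathway 2: 375400 × 0.07 × 0.09 × 0.19 = 449.3538 kJ m⁻²
Total at Species P: 37.993032 + 449.3538 = 487.346832 kJ m⁻²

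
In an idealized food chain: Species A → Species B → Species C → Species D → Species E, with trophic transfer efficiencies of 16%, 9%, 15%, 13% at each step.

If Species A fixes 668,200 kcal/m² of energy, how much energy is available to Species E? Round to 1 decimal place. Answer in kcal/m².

187.6 kcal/m²

Species B: 668200 × 0.16 = 106912 kcal/m²
Species C: 106912 × 0.09 = 9622.08 kcal/m²
Species D: 9622.08 × 0.15 = 1443.312 kcal/m²
Species E: 1443.312 × 0.13 = 187.63056 kcal/m²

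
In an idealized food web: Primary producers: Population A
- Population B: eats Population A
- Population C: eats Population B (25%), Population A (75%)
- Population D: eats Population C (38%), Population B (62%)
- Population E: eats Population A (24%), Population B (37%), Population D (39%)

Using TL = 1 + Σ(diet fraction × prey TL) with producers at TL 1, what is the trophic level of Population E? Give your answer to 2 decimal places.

Population B: 1 + 1 = 2
Population C: 1 + (0.25×2 + 0.75×1) = 2.25
Population D: 1 + (0.38×2.25 + 0.62×2) = 3.095
Population E: 1 + (0.24×1 + 0.37×2 + 0.39×3.095) = 3.18705

3.19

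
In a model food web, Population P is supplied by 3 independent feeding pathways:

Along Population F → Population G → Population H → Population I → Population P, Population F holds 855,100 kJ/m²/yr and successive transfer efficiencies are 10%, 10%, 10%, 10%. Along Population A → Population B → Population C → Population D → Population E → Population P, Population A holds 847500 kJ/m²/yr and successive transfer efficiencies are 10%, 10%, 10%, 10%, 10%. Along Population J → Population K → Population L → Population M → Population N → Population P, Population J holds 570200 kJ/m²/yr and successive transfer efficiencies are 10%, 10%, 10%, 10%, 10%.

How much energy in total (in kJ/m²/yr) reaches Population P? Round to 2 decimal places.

Via Population F: 855100 × 0.1 × 0.1 × 0.1 × 0.1 = 85.51 kJ/m²/yr
Via Population A: 847500 × 0.1 × 0.1 × 0.1 × 0.1 × 0.1 = 8.475 kJ/m²/yr
Via Population J: 570200 × 0.1 × 0.1 × 0.1 × 0.1 × 0.1 = 5.702 kJ/m²/yr
Total at Population P: 85.51 + 8.475 + 5.702 = 99.687 kJ/m²/yr

99.69 kJ/m²/yr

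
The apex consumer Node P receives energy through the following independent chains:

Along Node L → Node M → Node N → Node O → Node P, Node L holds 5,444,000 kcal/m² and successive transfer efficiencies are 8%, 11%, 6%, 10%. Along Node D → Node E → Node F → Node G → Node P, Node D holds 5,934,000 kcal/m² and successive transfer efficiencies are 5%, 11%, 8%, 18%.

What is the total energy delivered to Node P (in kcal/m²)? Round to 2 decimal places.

757.42 kcal/m²

Via Node L: 5444000 × 0.08 × 0.11 × 0.06 × 0.1 = 287.4432 kcal/m²
Via Node D: 5934000 × 0.05 × 0.11 × 0.08 × 0.18 = 469.9728 kcal/m²
Total at Node P: 287.4432 + 469.9728 = 757.416 kcal/m²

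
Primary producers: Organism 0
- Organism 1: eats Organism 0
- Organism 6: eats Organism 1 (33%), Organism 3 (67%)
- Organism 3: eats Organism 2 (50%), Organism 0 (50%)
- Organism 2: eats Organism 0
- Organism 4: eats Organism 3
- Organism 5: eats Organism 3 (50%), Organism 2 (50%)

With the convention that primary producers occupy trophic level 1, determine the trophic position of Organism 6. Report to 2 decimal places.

Organism 1: 1 + 1 = 2
Organism 2: 1 + 1 = 2
Organism 3: 1 + (0.5×2 + 0.5×1) = 2.5
Organism 4: 1 + 2.5 = 3.5
Organism 5: 1 + (0.5×2.5 + 0.5×2) = 3.25
Organism 6: 1 + (0.33×2 + 0.67×2.5) = 3.335

3.34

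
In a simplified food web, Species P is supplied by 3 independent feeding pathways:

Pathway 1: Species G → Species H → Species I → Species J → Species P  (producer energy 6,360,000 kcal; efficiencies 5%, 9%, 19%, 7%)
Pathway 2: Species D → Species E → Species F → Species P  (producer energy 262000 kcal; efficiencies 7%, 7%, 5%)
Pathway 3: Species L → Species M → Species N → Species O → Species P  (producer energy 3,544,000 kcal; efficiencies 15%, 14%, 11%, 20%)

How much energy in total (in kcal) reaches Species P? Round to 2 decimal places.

Pathway 1: 6360000 × 0.05 × 0.09 × 0.19 × 0.07 = 380.646 kcal
Pathway 2: 262000 × 0.07 × 0.07 × 0.05 = 64.19 kcal
Pathway 3: 3544000 × 0.15 × 0.14 × 0.11 × 0.2 = 1637.328 kcal
Total at Species P: 380.646 + 64.19 + 1637.328 = 2082.164 kcal

2082.16 kcal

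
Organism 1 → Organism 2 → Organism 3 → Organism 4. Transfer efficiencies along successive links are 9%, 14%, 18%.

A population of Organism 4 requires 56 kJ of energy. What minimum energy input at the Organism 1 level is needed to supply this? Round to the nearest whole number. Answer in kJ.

Cumulative transfer efficiency: 0.09 × 0.14 × 0.18 = 0.002268
Organism 1 energy = 56 / 0.002268 = 24691 kJ

24691 kJ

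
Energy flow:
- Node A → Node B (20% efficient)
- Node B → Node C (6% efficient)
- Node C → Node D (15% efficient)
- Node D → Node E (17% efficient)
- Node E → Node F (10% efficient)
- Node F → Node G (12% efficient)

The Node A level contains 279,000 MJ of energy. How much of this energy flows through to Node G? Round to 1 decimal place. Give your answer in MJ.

1.0 MJ

Node B: 279000 × 0.2 = 55800 MJ
Node C: 55800 × 0.06 = 3348 MJ
Node D: 3348 × 0.15 = 502.2 MJ
Node E: 502.2 × 0.17 = 85.374 MJ
Node F: 85.374 × 0.1 = 8.5374 MJ
Node G: 8.5374 × 0.12 = 1.024488 MJ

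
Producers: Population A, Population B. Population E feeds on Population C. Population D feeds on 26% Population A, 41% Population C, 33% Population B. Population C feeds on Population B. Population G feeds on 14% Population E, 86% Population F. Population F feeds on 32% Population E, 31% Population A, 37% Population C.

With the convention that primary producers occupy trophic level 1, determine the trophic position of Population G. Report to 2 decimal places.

4.01

Population C: 1 + 1 = 2
Population D: 1 + (0.26×1 + 0.41×2 + 0.33×1) = 2.41
Population E: 1 + 2 = 3
Population F: 1 + (0.32×3 + 0.31×1 + 0.37×2) = 3.01
Population G: 1 + (0.14×3 + 0.86×3.01) = 4.0086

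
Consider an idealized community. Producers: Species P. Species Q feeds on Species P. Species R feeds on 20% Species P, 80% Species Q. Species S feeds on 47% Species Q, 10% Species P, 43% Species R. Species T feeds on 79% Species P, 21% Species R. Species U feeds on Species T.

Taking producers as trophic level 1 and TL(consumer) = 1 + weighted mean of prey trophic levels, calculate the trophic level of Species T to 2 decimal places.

2.38

Species Q: 1 + 1 = 2
Species R: 1 + (0.2×1 + 0.8×2) = 2.8
Species S: 1 + (0.47×2 + 0.1×1 + 0.43×2.8) = 3.244
Species T: 1 + (0.79×1 + 0.21×2.8) = 2.378
Species U: 1 + 2.378 = 3.378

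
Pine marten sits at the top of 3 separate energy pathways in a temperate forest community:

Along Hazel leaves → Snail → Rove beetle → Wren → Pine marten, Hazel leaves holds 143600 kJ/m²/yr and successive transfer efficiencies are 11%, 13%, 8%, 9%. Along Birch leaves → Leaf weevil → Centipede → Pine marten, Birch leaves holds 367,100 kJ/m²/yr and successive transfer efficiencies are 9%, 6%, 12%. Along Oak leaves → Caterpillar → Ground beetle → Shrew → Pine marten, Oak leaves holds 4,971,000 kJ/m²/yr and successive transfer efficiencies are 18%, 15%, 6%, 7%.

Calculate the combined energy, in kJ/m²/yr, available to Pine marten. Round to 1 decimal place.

Via Hazel leaves: 143600 × 0.11 × 0.13 × 0.08 × 0.09 = 14.785056 kJ/m²/yr
Via Birch leaves: 367100 × 0.09 × 0.06 × 0.12 = 237.8808 kJ/m²/yr
Via Oak leaves: 4971000 × 0.18 × 0.15 × 0.06 × 0.07 = 563.7114 kJ/m²/yr
Total at Pine marten: 14.785056 + 237.8808 + 563.7114 = 816.377256 kJ/m²/yr

816.4 kJ/m²/yr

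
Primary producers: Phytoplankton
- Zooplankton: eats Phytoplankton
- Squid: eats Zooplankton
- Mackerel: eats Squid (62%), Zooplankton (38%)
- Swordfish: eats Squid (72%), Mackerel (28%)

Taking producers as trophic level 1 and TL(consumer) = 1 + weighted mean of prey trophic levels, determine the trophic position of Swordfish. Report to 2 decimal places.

Zooplankton: 1 + 1 = 2
Squid: 1 + 2 = 3
Mackerel: 1 + (0.62×3 + 0.38×2) = 3.62
Swordfish: 1 + (0.72×3 + 0.28×3.62) = 4.1736

4.17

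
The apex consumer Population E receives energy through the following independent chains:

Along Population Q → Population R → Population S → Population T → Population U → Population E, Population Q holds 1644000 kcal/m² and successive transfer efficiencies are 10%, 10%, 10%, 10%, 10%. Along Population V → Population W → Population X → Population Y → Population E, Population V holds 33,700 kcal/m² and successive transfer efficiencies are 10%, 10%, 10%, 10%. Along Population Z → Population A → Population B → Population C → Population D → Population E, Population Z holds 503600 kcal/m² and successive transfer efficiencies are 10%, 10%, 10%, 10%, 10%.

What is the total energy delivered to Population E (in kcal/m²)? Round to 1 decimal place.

Via Population Q: 1644000 × 0.1 × 0.1 × 0.1 × 0.1 × 0.1 = 16.44 kcal/m²
Via Population V: 33700 × 0.1 × 0.1 × 0.1 × 0.1 = 3.37 kcal/m²
Via Population Z: 503600 × 0.1 × 0.1 × 0.1 × 0.1 × 0.1 = 5.036 kcal/m²
Total at Population E: 16.44 + 3.37 + 5.036 = 24.846 kcal/m²

24.8 kcal/m²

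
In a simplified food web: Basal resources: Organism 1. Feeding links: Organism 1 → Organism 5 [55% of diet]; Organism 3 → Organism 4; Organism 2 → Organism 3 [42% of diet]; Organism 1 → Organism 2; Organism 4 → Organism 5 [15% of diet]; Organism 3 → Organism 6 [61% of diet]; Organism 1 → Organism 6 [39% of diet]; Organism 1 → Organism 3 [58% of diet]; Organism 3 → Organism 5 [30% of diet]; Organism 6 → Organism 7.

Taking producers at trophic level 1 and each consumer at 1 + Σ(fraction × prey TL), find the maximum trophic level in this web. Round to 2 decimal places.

3.87

Organism 2: 1 + 1 = 2
Organism 3: 1 + (0.42×2 + 0.58×1) = 2.42
Organism 4: 1 + 2.42 = 3.42
Organism 5: 1 + (0.55×1 + 0.3×2.42 + 0.15×3.42) = 2.789
Organism 6: 1 + (0.39×1 + 0.61×2.42) = 2.8662
Organism 7: 1 + 2.8662 = 3.8662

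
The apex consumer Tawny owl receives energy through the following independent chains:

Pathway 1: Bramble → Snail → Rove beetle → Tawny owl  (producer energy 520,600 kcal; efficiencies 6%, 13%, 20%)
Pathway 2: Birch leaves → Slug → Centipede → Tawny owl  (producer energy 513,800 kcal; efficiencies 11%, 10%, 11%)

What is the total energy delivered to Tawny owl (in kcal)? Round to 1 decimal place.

Pathway 1: 520600 × 0.06 × 0.13 × 0.2 = 812.136 kcal
Pathway 2: 513800 × 0.11 × 0.1 × 0.11 = 621.698 kcal
Total at Tawny owl: 812.136 + 621.698 = 1433.834 kcal

1433.8 kcal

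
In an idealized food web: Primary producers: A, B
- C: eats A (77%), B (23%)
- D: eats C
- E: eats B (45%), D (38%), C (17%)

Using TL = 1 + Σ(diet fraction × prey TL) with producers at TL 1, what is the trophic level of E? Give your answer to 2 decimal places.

2.93

C: 1 + (0.77×1 + 0.23×1) = 2
D: 1 + 2 = 3
E: 1 + (0.45×1 + 0.38×3 + 0.17×2) = 2.93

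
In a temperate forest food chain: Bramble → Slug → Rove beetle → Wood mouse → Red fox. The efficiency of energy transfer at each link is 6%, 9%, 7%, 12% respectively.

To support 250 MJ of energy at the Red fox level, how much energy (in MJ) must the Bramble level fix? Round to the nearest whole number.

Cumulative transfer efficiency: 0.06 × 0.09 × 0.07 × 0.12 = 0.00004536
Bramble energy = 250 / 0.00004536 = 5511464 MJ

5511464 MJ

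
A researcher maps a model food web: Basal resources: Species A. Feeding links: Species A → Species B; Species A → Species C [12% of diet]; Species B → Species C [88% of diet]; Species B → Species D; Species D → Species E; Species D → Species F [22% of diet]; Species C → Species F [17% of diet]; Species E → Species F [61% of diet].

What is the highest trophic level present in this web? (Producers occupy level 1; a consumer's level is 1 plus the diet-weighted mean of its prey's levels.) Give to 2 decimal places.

Species B: 1 + 1 = 2
Species C: 1 + (0.12×1 + 0.88×2) = 2.88
Species D: 1 + 2 = 3
Species E: 1 + 3 = 4
Species F: 1 + (0.22×3 + 0.17×2.88 + 0.61×4) = 4.5896

4.59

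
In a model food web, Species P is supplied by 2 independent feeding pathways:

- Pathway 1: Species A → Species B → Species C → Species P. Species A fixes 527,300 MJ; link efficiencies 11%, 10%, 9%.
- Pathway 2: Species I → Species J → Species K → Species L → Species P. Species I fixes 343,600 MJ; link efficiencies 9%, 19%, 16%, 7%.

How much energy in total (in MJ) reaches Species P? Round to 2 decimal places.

Pathway 1: 527300 × 0.11 × 0.1 × 0.09 = 522.027 MJ
Pathway 2: 343600 × 0.09 × 0.19 × 0.16 × 0.07 = 65.806272 MJ
Total at Species P: 522.027 + 65.806272 = 587.833272 MJ

587.83 MJ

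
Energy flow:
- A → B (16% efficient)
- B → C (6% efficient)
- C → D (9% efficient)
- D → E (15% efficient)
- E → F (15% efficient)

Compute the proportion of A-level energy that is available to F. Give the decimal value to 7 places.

Product of link efficiencies: 0.16 × 0.06 × 0.09 × 0.15 × 0.15 = 0.00001944

0.0000194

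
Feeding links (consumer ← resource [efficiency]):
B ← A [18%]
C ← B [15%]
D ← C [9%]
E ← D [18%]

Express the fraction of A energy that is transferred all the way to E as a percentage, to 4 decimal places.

Product of link efficiencies: 0.18 × 0.15 × 0.09 × 0.18 = 0.0004374
As a percentage: 0.0004374 × 100 = 0.0437%

0.0437%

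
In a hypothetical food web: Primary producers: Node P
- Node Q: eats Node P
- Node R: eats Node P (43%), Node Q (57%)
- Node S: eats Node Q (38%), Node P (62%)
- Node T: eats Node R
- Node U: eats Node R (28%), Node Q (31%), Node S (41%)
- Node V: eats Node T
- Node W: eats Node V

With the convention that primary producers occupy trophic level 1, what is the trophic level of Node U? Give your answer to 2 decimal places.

Node Q: 1 + 1 = 2
Node R: 1 + (0.43×1 + 0.57×2) = 2.57
Node S: 1 + (0.38×2 + 0.62×1) = 2.38
Node T: 1 + 2.57 = 3.57
Node U: 1 + (0.28×2.57 + 0.31×2 + 0.41×2.38) = 3.3154
Node V: 1 + 3.57 = 4.57
Node W: 1 + 4.57 = 5.57

3.32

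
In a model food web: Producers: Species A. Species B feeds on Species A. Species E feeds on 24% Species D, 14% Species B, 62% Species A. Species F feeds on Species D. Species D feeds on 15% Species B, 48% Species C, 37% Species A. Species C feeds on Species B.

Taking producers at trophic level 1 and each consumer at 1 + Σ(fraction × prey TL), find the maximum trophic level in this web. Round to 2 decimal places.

Species B: 1 + 1 = 2
Species C: 1 + 2 = 3
Species D: 1 + (0.15×2 + 0.48×3 + 0.37×1) = 3.11
Species E: 1 + (0.24×3.11 + 0.14×2 + 0.62×1) = 2.6464
Species F: 1 + 3.11 = 4.11

4.11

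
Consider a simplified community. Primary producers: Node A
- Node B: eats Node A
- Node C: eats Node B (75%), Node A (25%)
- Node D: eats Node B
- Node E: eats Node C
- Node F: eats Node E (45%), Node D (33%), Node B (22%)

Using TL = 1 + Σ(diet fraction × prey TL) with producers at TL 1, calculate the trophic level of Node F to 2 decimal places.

4.12

Node B: 1 + 1 = 2
Node C: 1 + (0.75×2 + 0.25×1) = 2.75
Node D: 1 + 2 = 3
Node E: 1 + 2.75 = 3.75
Node F: 1 + (0.45×3.75 + 0.33×3 + 0.22×2) = 4.1175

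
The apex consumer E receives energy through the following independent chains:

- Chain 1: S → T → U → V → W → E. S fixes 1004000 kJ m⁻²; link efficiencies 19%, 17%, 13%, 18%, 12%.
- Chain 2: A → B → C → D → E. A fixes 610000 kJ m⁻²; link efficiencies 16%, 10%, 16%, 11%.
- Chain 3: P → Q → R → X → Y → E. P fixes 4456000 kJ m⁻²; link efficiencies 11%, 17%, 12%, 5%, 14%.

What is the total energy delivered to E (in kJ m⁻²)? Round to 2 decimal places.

332.83 kJ m⁻²

Chain 1: 1004000 × 0.19 × 0.17 × 0.13 × 0.18 × 0.12 = 91.0611936 kJ m⁻²
Chain 2: 610000 × 0.16 × 0.1 × 0.16 × 0.11 = 171.776 kJ m⁻²
Chain 3: 4456000 × 0.11 × 0.17 × 0.12 × 0.05 × 0.14 = 69.994848 kJ m⁻²
Total at E: 91.0611936 + 171.776 + 69.994848 = 332.8320416 kJ m⁻²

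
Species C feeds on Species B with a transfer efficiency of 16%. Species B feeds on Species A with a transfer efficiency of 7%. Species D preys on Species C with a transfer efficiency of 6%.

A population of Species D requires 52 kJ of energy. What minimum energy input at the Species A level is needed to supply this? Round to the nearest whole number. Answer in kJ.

77381 kJ

Cumulative transfer efficiency: 0.07 × 0.16 × 0.06 = 0.000672
Species A energy = 52 / 0.000672 = 77381 kJ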